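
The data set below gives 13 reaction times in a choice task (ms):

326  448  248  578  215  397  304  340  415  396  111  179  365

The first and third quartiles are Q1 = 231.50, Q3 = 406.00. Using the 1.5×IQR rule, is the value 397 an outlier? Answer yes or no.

no

IQR = Q3 − Q1 = 406.00 − 231.50 = 174.50.
Lower fence = Q1 − 1.5·IQR = 231.50 − 261.75 = -30.25.
Upper fence = Q3 + 1.5·IQR = 406.00 + 261.75 = 667.75.
397 lies within [-30.25, 667.75].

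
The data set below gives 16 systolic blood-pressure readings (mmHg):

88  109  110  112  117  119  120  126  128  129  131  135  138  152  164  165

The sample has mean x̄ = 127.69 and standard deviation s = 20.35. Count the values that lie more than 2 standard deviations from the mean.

Cutoffs: x̄ ± 2s = [86.99, 168.39].
Every value lies within the cutoffs.

0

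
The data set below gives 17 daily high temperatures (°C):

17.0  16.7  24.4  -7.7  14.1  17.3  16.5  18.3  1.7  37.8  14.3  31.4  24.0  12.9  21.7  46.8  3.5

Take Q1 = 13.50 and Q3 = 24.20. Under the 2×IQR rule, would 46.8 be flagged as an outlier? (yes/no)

IQR = Q3 − Q1 = 24.20 − 13.50 = 10.70.
Lower fence = Q1 − 2·IQR = 13.50 − 21.40 = -7.90.
Upper fence = Q3 + 2·IQR = 24.20 + 21.40 = 45.60.
46.8 lies above the upper fence.

yes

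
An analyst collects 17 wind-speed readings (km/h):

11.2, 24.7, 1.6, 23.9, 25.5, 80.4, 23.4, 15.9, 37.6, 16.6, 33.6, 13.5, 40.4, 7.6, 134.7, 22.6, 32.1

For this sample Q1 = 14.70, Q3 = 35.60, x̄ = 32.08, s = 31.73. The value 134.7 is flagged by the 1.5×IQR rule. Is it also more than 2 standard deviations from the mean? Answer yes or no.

z = (134.7 − 32.08) / 31.73 = 3.23.
|z| = 3.23 > 2.

yes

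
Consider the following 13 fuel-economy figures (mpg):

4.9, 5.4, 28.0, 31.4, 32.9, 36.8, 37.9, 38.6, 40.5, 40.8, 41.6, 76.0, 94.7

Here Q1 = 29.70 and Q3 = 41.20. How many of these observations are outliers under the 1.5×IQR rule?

4

IQR = 11.50; fences at 29.70 − 17.25 = 12.45 and 41.20 + 17.25 = 58.45.
Outside the cutoffs: 4.9, 5.4, 76.0, 94.7.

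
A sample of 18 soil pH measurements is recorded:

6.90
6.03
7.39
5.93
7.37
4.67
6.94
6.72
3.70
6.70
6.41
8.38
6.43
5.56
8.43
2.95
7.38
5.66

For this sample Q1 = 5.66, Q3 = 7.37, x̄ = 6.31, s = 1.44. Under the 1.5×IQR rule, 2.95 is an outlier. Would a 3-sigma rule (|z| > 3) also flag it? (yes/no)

z = (2.95 − 6.31) / 1.44 = -2.33.
|z| = 2.33 ≤ 3.

no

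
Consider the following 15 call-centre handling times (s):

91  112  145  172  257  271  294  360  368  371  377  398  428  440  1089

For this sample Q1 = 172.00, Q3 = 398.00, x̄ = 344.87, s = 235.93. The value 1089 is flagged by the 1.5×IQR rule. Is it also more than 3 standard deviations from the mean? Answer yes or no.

yes

z = (1089 − 344.87) / 235.93 = 3.15.
|z| = 3.15 > 3.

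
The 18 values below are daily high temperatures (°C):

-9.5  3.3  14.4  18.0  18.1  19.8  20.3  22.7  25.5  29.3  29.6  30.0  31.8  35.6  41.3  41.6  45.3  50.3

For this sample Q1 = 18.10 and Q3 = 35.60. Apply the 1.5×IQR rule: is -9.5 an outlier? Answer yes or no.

IQR = Q3 − Q1 = 35.60 − 18.10 = 17.50.
Lower fence = Q1 − 1.5·IQR = 18.10 − 26.25 = -8.15.
Upper fence = Q3 + 1.5·IQR = 35.60 + 26.25 = 61.85.
-9.5 lies below the lower fence.

yes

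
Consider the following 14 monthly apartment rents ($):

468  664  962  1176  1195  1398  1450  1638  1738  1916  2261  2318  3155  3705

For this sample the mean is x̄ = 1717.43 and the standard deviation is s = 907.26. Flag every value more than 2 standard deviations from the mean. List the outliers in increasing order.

3705

Cutoffs at x̄ ± 2s: 1717.43 ± 2·907.26 = [-97.09, 3531.95].
3705: z = 2.19, |z| > 2 → outlier.
Every other value lies within [-97.09, 3531.95].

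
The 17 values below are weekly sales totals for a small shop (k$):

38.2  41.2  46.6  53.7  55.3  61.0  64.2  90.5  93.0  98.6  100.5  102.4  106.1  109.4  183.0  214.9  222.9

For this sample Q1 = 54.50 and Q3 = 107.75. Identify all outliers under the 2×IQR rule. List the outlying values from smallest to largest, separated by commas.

IQR = Q3 − Q1 = 107.75 − 54.50 = 53.25.
Lower fence = Q1 − 2·IQR = 54.50 − 106.50 = -52.00.
Upper fence = Q3 + 2·IQR = 107.75 + 106.50 = 214.25.
214.9 > 214.25 → outlier.
222.9 > 214.25 → outlier.
All remaining values lie within [-52.00, 214.25].

214.9, 222.9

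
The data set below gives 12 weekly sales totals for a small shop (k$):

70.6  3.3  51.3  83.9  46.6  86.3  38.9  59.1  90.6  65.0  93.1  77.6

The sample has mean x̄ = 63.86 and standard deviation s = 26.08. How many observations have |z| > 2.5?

0

Cutoffs: x̄ ± 2.5s = [-1.34, 129.06].
Every value lies within the cutoffs.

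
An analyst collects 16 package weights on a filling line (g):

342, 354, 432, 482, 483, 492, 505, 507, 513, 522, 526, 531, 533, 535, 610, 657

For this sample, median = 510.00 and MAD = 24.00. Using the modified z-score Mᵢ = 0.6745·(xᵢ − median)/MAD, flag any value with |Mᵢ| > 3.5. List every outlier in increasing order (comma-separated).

|Mᵢ| > 3.5 ⇔ |xᵢ − 510.00| > 3.5·24.00/0.6745 = 124.54.
So outliers lie outside [385.46, 634.54].
342: M = -4.72 → outlier.
354: M = -4.38 → outlier.
657: M = 4.13 → outlier.

342, 354, 657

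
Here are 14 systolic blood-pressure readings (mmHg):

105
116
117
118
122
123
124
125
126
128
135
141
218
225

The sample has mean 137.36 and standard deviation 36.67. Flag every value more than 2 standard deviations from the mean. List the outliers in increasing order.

Cutoffs at x̄ ± 2s: 137.36 ± 2·36.67 = [64.02, 210.70].
218: z = 2.20, |z| > 2 → outlier.
225: z = 2.39, |z| > 2 → outlier.
Every other value lies within [64.02, 210.70].

218, 225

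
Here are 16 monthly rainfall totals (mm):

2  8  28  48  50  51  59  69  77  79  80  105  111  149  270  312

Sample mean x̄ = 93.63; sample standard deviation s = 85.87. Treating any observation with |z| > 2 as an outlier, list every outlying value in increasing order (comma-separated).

270, 312

Cutoffs at x̄ ± 2s: 93.63 ± 2·85.87 = [-78.11, 265.37].
270: z = 2.05, |z| > 2 → outlier.
312: z = 2.54, |z| > 2 → outlier.
Every other value lies within [-78.11, 265.37].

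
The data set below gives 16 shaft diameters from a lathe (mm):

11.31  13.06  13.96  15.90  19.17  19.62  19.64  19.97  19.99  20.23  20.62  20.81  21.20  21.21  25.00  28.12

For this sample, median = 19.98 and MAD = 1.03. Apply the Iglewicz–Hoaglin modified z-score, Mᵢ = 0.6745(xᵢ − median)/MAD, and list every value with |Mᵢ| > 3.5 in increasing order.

11.31, 13.06, 13.96, 28.12

|Mᵢ| > 3.5 ⇔ |xᵢ − 19.98| > 3.5·1.03/0.6745 = 5.34.
So outliers lie outside [14.64, 25.32].
11.31: M = -5.68 → outlier.
13.06: M = -4.53 → outlier.
13.96: M = -3.94 → outlier.
28.12: M = 5.33 → outlier.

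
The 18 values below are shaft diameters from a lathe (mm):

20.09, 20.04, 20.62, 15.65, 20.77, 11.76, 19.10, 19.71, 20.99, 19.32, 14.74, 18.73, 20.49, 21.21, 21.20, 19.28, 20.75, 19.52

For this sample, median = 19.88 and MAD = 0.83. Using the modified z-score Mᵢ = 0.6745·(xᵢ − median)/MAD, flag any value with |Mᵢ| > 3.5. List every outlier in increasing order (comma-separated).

11.76, 14.74

|Mᵢ| > 3.5 ⇔ |xᵢ − 19.88| > 3.5·0.83/0.6745 = 4.31.
So outliers lie outside [15.57, 24.19].
11.76: M = -6.60 → outlier.
14.74: M = -4.18 → outlier.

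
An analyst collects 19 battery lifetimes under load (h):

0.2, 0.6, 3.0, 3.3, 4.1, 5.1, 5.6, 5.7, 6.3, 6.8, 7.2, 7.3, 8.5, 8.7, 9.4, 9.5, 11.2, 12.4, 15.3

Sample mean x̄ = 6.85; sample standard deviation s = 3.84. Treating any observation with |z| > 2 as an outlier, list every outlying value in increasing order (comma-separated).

Cutoffs at x̄ ± 2s: 6.85 ± 2·3.84 = [-0.83, 14.53].
15.3: z = 2.20, |z| > 2 → outlier.
Every other value lies within [-0.83, 14.53].

15.3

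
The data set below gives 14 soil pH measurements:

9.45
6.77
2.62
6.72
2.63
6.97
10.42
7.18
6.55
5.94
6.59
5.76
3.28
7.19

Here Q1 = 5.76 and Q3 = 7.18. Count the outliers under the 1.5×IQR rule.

IQR = 1.42; fences at 5.76 − 2.13 = 3.63 and 7.18 + 2.13 = 9.31.
Outside the cutoffs: 2.62, 2.63, 3.28, 9.45, 10.42.

5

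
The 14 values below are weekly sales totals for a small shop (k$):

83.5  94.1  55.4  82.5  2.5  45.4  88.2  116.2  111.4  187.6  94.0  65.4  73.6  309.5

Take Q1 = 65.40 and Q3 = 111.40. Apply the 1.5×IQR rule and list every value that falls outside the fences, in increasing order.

IQR = Q3 − Q1 = 111.40 − 65.40 = 46.00.
Lower fence = Q1 − 1.5·IQR = 65.40 − 69.00 = -3.60.
Upper fence = Q3 + 1.5·IQR = 111.40 + 69.00 = 180.40.
187.6 > 180.40 → outlier.
309.5 > 180.40 → outlier.
All remaining values lie within [-3.60, 180.40].

187.6, 309.5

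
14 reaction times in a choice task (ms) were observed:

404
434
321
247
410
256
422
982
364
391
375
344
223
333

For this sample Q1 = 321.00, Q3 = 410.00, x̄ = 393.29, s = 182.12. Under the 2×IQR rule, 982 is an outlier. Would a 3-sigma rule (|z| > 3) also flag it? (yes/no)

yes

z = (982 − 393.29) / 182.12 = 3.23.
|z| = 3.23 > 3.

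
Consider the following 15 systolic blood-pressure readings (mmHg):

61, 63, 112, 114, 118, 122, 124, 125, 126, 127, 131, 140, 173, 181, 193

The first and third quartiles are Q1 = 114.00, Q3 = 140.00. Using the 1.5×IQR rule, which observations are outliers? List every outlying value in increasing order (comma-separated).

61, 63, 181, 193

IQR = Q3 − Q1 = 140.00 − 114.00 = 26.00.
Lower fence = Q1 − 1.5·IQR = 114.00 − 39.00 = 75.00.
Upper fence = Q3 + 1.5·IQR = 140.00 + 39.00 = 179.00.
61 < 75.00 → outlier.
63 < 75.00 → outlier.
181 > 179.00 → outlier.
193 > 179.00 → outlier.
All remaining values lie within [75.00, 179.00].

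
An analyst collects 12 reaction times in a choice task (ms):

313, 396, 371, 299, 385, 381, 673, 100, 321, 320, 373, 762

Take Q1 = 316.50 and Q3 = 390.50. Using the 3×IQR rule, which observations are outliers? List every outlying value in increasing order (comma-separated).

IQR = Q3 − Q1 = 390.50 − 316.50 = 74.00.
Lower fence = Q1 − 3·IQR = 316.50 − 222.00 = 94.50.
Upper fence = Q3 + 3·IQR = 390.50 + 222.00 = 612.50.
673 > 612.50 → outlier.
762 > 612.50 → outlier.
All remaining values lie within [94.50, 612.50].

673, 762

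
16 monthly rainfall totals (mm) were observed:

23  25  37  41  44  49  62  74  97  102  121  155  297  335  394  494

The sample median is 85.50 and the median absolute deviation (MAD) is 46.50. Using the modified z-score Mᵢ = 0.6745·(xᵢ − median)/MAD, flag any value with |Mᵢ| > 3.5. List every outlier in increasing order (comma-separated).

|Mᵢ| > 3.5 ⇔ |xᵢ − 85.50| > 3.5·46.50/0.6745 = 241.29.
So outliers lie outside [-155.79, 326.79].
335: M = 3.62 → outlier.
394: M = 4.47 → outlier.
494: M = 5.93 → outlier.

335, 394, 494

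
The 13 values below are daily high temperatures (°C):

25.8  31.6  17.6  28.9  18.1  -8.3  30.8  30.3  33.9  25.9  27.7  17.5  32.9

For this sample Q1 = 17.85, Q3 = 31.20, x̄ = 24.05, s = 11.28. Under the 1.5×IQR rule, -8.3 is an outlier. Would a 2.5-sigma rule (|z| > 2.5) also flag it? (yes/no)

yes

z = (-8.3 − 24.05) / 11.28 = -2.87.
|z| = 2.87 > 2.5.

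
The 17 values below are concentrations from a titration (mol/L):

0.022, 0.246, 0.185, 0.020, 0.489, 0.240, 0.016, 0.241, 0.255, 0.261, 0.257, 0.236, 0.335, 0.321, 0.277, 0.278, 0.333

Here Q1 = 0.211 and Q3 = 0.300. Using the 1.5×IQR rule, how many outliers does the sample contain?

4

IQR = 0.089; fences at 0.211 − 0.1335 = 0.0775 and 0.300 + 0.1335 = 0.4335.
Outside the cutoffs: 0.016, 0.020, 0.022, 0.489.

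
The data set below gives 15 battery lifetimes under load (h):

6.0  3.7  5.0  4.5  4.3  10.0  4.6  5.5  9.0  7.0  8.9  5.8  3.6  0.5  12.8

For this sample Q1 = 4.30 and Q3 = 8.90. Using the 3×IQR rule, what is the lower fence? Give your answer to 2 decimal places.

-9.50

IQR = Q3 − Q1 = 8.90 − 4.30 = 4.60.
Lower fence = Q1 − 3·IQR = 4.30 − 13.80 = -9.50.
Upper fence = Q3 + 3·IQR = 8.90 + 13.80 = 22.70.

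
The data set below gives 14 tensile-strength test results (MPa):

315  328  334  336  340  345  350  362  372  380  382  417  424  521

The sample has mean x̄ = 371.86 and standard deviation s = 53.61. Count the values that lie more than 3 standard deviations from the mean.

Cutoffs: x̄ ± 3s = [211.03, 532.69].
Every value lies within the cutoffs.

0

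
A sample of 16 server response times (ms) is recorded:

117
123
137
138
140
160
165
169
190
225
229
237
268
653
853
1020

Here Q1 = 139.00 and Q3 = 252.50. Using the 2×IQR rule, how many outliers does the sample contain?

3

IQR = 113.50; fences at 139.00 − 227.00 = -88.00 and 252.50 + 227.00 = 479.50.
Outside the cutoffs: 653, 853, 1020.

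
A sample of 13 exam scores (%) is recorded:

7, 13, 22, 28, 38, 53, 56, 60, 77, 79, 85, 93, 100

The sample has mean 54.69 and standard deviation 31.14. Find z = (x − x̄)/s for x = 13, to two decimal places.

-1.34

z = (13 − 54.69) / 31.14 = -1.34.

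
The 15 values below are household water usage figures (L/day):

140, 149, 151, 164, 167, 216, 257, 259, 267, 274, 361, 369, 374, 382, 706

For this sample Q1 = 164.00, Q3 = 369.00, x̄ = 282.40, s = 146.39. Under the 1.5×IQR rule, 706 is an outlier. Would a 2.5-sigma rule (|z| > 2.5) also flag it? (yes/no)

yes

z = (706 − 282.40) / 146.39 = 2.89.
|z| = 2.89 > 2.5.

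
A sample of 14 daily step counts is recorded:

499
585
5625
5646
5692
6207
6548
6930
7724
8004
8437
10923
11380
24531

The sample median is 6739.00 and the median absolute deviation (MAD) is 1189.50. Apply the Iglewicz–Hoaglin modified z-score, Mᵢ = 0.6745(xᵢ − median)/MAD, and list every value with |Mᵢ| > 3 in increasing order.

|Mᵢ| > 3 ⇔ |xᵢ − 6739.00| > 3·1189.50/0.6745 = 5290.59.
So outliers lie outside [1448.41, 12029.59].
499: M = -3.54 → outlier.
585: M = -3.49 → outlier.
24531: M = 10.09 → outlier.

499, 585, 24531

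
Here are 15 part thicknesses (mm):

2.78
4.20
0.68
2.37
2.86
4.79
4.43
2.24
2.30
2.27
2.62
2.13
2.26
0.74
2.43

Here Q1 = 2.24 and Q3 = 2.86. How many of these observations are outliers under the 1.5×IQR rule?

IQR = 0.62; fences at 2.24 − 0.93 = 1.31 and 2.86 + 0.93 = 3.79.
Outside the cutoffs: 0.68, 0.74, 4.20, 4.43, 4.79.

5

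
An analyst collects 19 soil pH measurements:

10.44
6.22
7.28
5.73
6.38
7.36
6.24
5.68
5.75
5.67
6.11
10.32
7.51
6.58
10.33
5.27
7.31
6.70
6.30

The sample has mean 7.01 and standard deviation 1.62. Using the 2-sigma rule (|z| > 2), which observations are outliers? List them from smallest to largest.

10.32, 10.33, 10.44

Cutoffs at x̄ ± 2s: 7.01 ± 2·1.62 = [3.77, 10.25].
10.32: z = 2.04, |z| > 2 → outlier.
10.33: z = 2.05, |z| > 2 → outlier.
10.44: z = 2.12, |z| > 2 → outlier.
Every other value lies within [3.77, 10.25].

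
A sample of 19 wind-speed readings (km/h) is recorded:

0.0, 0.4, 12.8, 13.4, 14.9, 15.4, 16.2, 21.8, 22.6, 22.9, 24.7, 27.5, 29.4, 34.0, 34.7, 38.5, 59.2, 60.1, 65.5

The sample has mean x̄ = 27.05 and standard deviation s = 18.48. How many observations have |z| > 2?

Cutoffs: x̄ ± 2s = [-9.91, 64.01].
Outside the cutoffs: 65.5.

1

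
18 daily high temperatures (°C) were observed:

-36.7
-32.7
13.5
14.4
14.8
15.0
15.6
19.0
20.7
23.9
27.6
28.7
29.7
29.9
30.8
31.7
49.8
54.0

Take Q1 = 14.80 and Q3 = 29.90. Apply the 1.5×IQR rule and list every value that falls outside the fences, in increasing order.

-36.7, -32.7, 54.0

IQR = Q3 − Q1 = 29.90 − 14.80 = 15.10.
Lower fence = Q1 − 1.5·IQR = 14.80 − 22.65 = -7.85.
Upper fence = Q3 + 1.5·IQR = 29.90 + 22.65 = 52.55.
-36.7 < -7.85 → outlier.
-32.7 < -7.85 → outlier.
54.0 > 52.55 → outlier.
All remaining values lie within [-7.85, 52.55].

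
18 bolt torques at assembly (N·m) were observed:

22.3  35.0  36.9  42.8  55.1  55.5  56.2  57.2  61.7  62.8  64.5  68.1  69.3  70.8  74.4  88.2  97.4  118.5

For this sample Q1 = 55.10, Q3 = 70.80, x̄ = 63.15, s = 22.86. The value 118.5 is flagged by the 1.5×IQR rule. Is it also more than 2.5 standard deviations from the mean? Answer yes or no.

no

z = (118.5 − 63.15) / 22.86 = 2.42.
|z| = 2.42 ≤ 2.5.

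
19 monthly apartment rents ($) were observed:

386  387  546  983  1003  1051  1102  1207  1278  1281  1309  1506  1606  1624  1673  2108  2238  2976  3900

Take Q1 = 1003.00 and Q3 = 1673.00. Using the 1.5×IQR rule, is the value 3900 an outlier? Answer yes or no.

IQR = Q3 − Q1 = 1673.00 − 1003.00 = 670.00.
Lower fence = Q1 − 1.5·IQR = 1003.00 − 1005.00 = -2.00.
Upper fence = Q3 + 1.5·IQR = 1673.00 + 1005.00 = 2678.00.
3900 lies above the upper fence.

yes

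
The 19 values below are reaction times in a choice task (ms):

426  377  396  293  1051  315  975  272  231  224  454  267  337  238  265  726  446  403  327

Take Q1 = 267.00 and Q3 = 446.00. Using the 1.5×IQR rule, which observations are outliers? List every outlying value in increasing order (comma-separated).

IQR = Q3 − Q1 = 446.00 − 267.00 = 179.00.
Lower fence = Q1 − 1.5·IQR = 267.00 − 268.50 = -1.50.
Upper fence = Q3 + 1.5·IQR = 446.00 + 268.50 = 714.50.
726 > 714.50 → outlier.
975 > 714.50 → outlier.
1051 > 714.50 → outlier.
All remaining values lie within [-1.50, 714.50].

726, 975, 1051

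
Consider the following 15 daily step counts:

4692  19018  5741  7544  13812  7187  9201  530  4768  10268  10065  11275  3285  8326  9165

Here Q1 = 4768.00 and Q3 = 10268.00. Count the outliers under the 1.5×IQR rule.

IQR = 5500.00; fences at 4768.00 − 8250.00 = -3482.00 and 10268.00 + 8250.00 = 18518.00.
Outside the cutoffs: 19018.

1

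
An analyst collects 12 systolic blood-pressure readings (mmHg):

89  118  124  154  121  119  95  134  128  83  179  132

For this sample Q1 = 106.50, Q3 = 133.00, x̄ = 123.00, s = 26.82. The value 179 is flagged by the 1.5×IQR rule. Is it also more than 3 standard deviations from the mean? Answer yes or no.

z = (179 − 123.00) / 26.82 = 2.09.
|z| = 2.09 ≤ 3.

no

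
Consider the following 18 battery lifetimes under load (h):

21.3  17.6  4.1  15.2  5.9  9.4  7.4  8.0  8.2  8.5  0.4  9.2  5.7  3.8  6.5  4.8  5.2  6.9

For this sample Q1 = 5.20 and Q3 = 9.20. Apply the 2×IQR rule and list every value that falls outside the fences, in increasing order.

IQR = Q3 − Q1 = 9.20 − 5.20 = 4.00.
Lower fence = Q1 − 2·IQR = 5.20 − 8.00 = -2.80.
Upper fence = Q3 + 2·IQR = 9.20 + 8.00 = 17.20.
17.6 > 17.20 → outlier.
21.3 > 17.20 → outlier.
All remaining values lie within [-2.80, 17.20].

17.6, 21.3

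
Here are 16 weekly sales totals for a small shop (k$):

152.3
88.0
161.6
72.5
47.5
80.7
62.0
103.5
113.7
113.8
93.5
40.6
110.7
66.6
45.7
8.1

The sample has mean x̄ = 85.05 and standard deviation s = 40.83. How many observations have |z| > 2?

0

Cutoffs: x̄ ± 2s = [3.39, 166.71].
Every value lies within the cutoffs.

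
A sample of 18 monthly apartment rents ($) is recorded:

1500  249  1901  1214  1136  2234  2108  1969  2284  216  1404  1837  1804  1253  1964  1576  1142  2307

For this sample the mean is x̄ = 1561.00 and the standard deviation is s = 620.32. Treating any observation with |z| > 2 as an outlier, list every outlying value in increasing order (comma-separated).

216, 249

Cutoffs at x̄ ± 2s: 1561.00 ± 2·620.32 = [320.36, 2801.64].
216: z = -2.17, |z| > 2 → outlier.
249: z = -2.12, |z| > 2 → outlier.
Every other value lies within [320.36, 2801.64].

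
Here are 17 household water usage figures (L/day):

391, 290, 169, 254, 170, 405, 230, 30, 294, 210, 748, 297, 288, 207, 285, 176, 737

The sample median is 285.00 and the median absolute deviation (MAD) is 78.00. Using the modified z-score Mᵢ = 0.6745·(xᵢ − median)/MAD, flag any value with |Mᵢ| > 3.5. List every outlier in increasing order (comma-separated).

737, 748

|Mᵢ| > 3.5 ⇔ |xᵢ − 285.00| > 3.5·78.00/0.6745 = 404.74.
So outliers lie outside [-119.74, 689.74].
737: M = 3.91 → outlier.
748: M = 4.00 → outlier.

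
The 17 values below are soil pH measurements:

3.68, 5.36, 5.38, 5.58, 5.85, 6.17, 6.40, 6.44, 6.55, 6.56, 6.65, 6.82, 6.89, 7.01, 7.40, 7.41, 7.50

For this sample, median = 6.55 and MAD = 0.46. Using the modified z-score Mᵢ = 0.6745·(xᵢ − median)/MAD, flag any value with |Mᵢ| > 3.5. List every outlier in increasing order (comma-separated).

3.68

|Mᵢ| > 3.5 ⇔ |xᵢ − 6.55| > 3.5·0.46/0.6745 = 2.39.
So outliers lie outside [4.16, 8.94].
3.68: M = -4.21 → outlier.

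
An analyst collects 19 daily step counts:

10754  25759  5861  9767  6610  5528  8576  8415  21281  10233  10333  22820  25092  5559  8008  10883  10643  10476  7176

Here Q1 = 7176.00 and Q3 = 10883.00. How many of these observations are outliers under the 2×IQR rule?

IQR = 3707.00; fences at 7176.00 − 7414.00 = -238.00 and 10883.00 + 7414.00 = 18297.00.
Outside the cutoffs: 21281, 22820, 25092, 25759.

4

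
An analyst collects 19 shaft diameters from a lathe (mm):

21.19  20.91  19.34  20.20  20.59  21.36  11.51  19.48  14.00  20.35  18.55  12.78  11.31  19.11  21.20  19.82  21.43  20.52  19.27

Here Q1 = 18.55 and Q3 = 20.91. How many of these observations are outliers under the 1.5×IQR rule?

4

IQR = 2.36; fences at 18.55 − 3.54 = 15.01 and 20.91 + 3.54 = 24.45.
Outside the cutoffs: 11.31, 11.51, 12.78, 14.00.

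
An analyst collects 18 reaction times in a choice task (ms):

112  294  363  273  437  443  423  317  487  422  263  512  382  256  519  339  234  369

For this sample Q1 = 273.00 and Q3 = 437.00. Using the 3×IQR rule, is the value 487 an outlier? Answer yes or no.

no

IQR = Q3 − Q1 = 437.00 − 273.00 = 164.00.
Lower fence = Q1 − 3·IQR = 273.00 − 492.00 = -219.00.
Upper fence = Q3 + 3·IQR = 437.00 + 492.00 = 929.00.
487 lies within [-219.00, 929.00].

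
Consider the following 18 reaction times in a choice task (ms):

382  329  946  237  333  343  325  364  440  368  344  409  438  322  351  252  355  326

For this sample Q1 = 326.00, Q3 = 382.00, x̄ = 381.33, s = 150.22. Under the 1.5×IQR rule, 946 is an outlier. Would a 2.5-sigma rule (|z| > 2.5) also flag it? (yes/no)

z = (946 − 381.33) / 150.22 = 3.76.
|z| = 3.76 > 2.5.

yes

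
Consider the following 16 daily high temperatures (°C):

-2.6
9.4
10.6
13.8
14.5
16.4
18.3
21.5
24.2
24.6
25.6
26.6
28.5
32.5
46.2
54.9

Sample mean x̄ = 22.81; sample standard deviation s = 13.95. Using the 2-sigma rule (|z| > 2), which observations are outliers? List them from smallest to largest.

54.9

Cutoffs at x̄ ± 2s: 22.81 ± 2·13.95 = [-5.09, 50.71].
54.9: z = 2.30, |z| > 2 → outlier.
Every other value lies within [-5.09, 50.71].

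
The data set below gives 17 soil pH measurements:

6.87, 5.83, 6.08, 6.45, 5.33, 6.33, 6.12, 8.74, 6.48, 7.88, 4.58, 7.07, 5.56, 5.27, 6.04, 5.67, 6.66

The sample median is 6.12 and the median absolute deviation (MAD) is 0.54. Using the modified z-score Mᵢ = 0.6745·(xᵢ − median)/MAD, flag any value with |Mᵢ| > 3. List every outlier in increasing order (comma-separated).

|Mᵢ| > 3 ⇔ |xᵢ − 6.12| > 3·0.54/0.6745 = 2.40.
So outliers lie outside [3.72, 8.52].
8.74: M = 3.27 → outlier.

8.74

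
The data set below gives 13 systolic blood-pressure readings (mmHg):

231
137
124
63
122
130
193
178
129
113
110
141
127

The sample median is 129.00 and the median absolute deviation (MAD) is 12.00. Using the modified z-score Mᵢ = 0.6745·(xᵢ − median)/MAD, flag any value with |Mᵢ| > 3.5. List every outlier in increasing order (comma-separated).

|Mᵢ| > 3.5 ⇔ |xᵢ − 129.00| > 3.5·12.00/0.6745 = 62.27.
So outliers lie outside [66.73, 191.27].
63: M = -3.71 → outlier.
193: M = 3.60 → outlier.
231: M = 5.73 → outlier.

63, 193, 231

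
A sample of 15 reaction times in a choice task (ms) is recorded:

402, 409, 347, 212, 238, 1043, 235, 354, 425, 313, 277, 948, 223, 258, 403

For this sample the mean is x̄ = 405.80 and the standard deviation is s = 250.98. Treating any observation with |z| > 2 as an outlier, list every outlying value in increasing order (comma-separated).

Cutoffs at x̄ ± 2s: 405.80 ± 2·250.98 = [-96.16, 907.76].
948: z = 2.16, |z| > 2 → outlier.
1043: z = 2.54, |z| > 2 → outlier.
Every other value lies within [-96.16, 907.76].

948, 1043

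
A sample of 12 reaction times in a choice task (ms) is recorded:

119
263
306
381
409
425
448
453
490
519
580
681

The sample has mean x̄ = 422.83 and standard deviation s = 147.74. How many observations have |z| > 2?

1

Cutoffs: x̄ ± 2s = [127.35, 718.31].
Outside the cutoffs: 119.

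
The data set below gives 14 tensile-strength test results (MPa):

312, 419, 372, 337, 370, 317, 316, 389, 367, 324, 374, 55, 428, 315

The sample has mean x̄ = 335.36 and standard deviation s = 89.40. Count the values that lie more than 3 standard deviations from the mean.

1

Cutoffs: x̄ ± 3s = [67.16, 603.56].
Outside the cutoffs: 55.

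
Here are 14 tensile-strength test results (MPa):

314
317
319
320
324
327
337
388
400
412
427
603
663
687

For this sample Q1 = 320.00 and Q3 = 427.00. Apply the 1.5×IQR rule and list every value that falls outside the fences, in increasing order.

IQR = Q3 − Q1 = 427.00 − 320.00 = 107.00.
Lower fence = Q1 − 1.5·IQR = 320.00 − 160.50 = 159.50.
Upper fence = Q3 + 1.5·IQR = 427.00 + 160.50 = 587.50.
603 > 587.50 → outlier.
663 > 587.50 → outlier.
687 > 587.50 → outlier.
All remaining values lie within [159.50, 587.50].

603, 663, 687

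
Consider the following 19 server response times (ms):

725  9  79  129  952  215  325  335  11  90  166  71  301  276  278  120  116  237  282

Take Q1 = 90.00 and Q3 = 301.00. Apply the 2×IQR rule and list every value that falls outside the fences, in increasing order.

IQR = Q3 − Q1 = 301.00 − 90.00 = 211.00.
Lower fence = Q1 − 2·IQR = 90.00 − 422.00 = -332.00.
Upper fence = Q3 + 2·IQR = 301.00 + 422.00 = 723.00.
725 > 723.00 → outlier.
952 > 723.00 → outlier.
All remaining values lie within [-332.00, 723.00].

725, 952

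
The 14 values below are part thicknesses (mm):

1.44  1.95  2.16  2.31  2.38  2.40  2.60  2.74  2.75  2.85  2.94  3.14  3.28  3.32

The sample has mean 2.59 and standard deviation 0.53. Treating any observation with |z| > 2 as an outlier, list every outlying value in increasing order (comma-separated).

Cutoffs at x̄ ± 2s: 2.59 ± 2·0.53 = [1.53, 3.65].
1.44: z = -2.17, |z| > 2 → outlier.
Every other value lies within [1.53, 3.65].

1.44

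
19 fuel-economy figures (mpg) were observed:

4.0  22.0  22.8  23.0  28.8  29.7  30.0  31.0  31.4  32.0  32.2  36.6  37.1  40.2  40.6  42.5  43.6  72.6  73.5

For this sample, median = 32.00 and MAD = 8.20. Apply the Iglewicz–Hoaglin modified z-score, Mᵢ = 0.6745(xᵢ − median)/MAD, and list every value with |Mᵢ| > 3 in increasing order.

|Mᵢ| > 3 ⇔ |xᵢ − 32.00| > 3·8.20/0.6745 = 36.47.
So outliers lie outside [-4.47, 68.47].
72.6: M = 3.34 → outlier.
73.5: M = 3.41 → outlier.

72.6, 73.5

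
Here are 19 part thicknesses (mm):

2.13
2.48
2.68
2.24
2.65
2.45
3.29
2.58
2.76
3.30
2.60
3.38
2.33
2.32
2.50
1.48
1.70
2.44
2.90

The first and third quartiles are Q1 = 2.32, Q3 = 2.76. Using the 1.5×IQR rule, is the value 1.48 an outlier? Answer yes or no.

IQR = Q3 − Q1 = 2.76 − 2.32 = 0.44.
Lower fence = Q1 − 1.5·IQR = 2.32 − 0.66 = 1.66.
Upper fence = Q3 + 1.5·IQR = 2.76 + 0.66 = 3.42.
1.48 lies below the lower fence.

yes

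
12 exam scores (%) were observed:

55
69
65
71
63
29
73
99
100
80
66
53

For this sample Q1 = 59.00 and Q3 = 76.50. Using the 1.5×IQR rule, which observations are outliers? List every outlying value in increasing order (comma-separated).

IQR = Q3 − Q1 = 76.50 − 59.00 = 17.50.
Lower fence = Q1 − 1.5·IQR = 59.00 − 26.25 = 32.75.
Upper fence = Q3 + 1.5·IQR = 76.50 + 26.25 = 102.75.
29 < 32.75 → outlier.
All remaining values lie within [32.75, 102.75].

29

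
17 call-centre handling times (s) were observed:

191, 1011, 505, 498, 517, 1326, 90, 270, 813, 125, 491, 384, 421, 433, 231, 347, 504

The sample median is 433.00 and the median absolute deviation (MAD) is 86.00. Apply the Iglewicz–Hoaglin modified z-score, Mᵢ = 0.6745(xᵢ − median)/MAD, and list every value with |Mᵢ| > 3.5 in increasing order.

1011, 1326

|Mᵢ| > 3.5 ⇔ |xᵢ − 433.00| > 3.5·86.00/0.6745 = 446.26.
So outliers lie outside [-13.26, 879.26].
1011: M = 4.53 → outlier.
1326: M = 7.00 → outlier.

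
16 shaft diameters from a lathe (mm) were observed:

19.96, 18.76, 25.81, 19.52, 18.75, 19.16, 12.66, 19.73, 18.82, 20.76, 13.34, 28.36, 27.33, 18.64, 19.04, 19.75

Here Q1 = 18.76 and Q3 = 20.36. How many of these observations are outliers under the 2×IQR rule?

5

IQR = 1.60; fences at 18.76 − 3.20 = 15.56 and 20.36 + 3.20 = 23.56.
Outside the cutoffs: 12.66, 13.34, 25.81, 27.33, 28.36.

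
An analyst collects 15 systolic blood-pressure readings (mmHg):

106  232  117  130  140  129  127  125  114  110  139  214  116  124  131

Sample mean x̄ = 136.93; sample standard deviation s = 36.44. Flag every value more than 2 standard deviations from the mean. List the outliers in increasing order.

214, 232

Cutoffs at x̄ ± 2s: 136.93 ± 2·36.44 = [64.05, 209.81].
214: z = 2.11, |z| > 2 → outlier.
232: z = 2.61, |z| > 2 → outlier.
Every other value lies within [64.05, 209.81].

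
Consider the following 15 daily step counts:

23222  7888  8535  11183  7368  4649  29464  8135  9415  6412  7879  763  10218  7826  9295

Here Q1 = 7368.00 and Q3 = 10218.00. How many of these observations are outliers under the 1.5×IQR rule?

3

IQR = 2850.00; fences at 7368.00 − 4275.00 = 3093.00 and 10218.00 + 4275.00 = 14493.00.
Outside the cutoffs: 763, 23222, 29464.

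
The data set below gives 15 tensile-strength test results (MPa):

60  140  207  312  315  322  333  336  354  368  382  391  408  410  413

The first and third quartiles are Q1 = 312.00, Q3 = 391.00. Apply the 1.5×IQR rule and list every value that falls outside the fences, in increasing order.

IQR = Q3 − Q1 = 391.00 − 312.00 = 79.00.
Lower fence = Q1 − 1.5·IQR = 312.00 − 118.50 = 193.50.
Upper fence = Q3 + 1.5·IQR = 391.00 + 118.50 = 509.50.
60 < 193.50 → outlier.
140 < 193.50 → outlier.
All remaining values lie within [193.50, 509.50].

60, 140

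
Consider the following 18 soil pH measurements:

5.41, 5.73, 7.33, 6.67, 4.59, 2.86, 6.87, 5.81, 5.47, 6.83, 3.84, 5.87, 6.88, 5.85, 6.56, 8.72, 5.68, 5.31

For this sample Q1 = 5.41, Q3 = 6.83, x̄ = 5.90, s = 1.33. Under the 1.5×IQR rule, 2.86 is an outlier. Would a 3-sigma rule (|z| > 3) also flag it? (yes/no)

no

z = (2.86 − 5.90) / 1.33 = -2.29.
|z| = 2.29 ≤ 3.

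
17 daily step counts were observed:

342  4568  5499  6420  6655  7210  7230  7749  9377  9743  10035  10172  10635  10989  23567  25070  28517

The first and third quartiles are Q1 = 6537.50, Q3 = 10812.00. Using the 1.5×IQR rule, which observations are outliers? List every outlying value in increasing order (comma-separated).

IQR = Q3 − Q1 = 10812.00 − 6537.50 = 4274.50.
Lower fence = Q1 − 1.5·IQR = 6537.50 − 6411.75 = 125.75.
Upper fence = Q3 + 1.5·IQR = 10812.00 + 6411.75 = 17223.75.
23567 > 17223.75 → outlier.
25070 > 17223.75 → outlier.
28517 > 17223.75 → outlier.
All remaining values lie within [125.75, 17223.75].

23567, 25070, 28517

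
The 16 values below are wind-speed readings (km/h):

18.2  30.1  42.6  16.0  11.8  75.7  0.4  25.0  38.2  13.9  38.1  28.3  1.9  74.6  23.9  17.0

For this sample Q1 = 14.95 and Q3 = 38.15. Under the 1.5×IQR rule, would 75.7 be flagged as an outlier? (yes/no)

IQR = Q3 − Q1 = 38.15 − 14.95 = 23.20.
Lower fence = Q1 − 1.5·IQR = 14.95 − 34.80 = -19.85.
Upper fence = Q3 + 1.5·IQR = 38.15 + 34.80 = 72.95.
75.7 lies above the upper fence.

yes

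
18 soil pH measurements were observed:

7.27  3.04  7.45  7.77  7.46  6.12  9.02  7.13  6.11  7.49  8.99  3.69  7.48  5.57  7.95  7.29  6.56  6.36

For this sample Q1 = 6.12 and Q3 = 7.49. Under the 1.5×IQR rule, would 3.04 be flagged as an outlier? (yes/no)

IQR = Q3 − Q1 = 7.49 − 6.12 = 1.37.
Lower fence = Q1 − 1.5·IQR = 6.12 − 2.055 = 4.065.
Upper fence = Q3 + 1.5·IQR = 7.49 + 2.055 = 9.545.
3.04 lies below the lower fence.

yes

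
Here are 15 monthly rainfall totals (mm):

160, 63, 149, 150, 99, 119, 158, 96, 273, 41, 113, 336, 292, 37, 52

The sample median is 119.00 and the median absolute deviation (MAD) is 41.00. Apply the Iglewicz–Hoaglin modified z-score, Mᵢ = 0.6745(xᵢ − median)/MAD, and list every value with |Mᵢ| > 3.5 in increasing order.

|Mᵢ| > 3.5 ⇔ |xᵢ − 119.00| > 3.5·41.00/0.6745 = 212.75.
So outliers lie outside [-93.75, 331.75].
336: M = 3.57 → outlier.

336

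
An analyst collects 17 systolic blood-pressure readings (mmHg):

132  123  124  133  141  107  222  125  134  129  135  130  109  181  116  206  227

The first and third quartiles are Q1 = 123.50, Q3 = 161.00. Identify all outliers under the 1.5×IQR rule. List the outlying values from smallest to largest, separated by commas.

222, 227

IQR = Q3 − Q1 = 161.00 − 123.50 = 37.50.
Lower fence = Q1 − 1.5·IQR = 123.50 − 56.25 = 67.25.
Upper fence = Q3 + 1.5·IQR = 161.00 + 56.25 = 217.25.
222 > 217.25 → outlier.
227 > 217.25 → outlier.
All remaining values lie within [67.25, 217.25].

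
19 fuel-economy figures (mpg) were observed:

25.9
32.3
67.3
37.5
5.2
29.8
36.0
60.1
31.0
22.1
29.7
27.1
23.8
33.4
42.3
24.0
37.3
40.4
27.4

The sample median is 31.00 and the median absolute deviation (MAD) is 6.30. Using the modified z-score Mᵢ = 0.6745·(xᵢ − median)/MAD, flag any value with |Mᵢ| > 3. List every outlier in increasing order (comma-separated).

60.1, 67.3

|Mᵢ| > 3 ⇔ |xᵢ − 31.00| > 3·6.30/0.6745 = 28.02.
So outliers lie outside [2.98, 59.02].
60.1: M = 3.12 → outlier.
67.3: M = 3.89 → outlier.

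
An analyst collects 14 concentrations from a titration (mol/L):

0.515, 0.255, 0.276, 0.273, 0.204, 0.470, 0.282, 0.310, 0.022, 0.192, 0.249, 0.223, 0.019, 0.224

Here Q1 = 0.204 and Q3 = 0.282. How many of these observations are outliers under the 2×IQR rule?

4

IQR = 0.078; fences at 0.204 − 0.156 = 0.048 and 0.282 + 0.156 = 0.438.
Outside the cutoffs: 0.019, 0.022, 0.470, 0.515.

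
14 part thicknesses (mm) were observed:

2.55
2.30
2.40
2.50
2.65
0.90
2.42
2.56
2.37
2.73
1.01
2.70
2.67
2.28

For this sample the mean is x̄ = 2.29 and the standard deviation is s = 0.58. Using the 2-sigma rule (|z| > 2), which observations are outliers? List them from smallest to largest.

0.90, 1.01

Cutoffs at x̄ ± 2s: 2.29 ± 2·0.58 = [1.13, 3.45].
0.90: z = -2.40, |z| > 2 → outlier.
1.01: z = -2.21, |z| > 2 → outlier.
Every other value lies within [1.13, 3.45].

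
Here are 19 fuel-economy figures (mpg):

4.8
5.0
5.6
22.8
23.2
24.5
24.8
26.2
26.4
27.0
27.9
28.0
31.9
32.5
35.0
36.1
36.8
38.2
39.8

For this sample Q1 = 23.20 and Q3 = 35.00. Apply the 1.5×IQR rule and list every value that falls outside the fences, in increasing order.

4.8, 5.0

IQR = Q3 − Q1 = 35.00 − 23.20 = 11.80.
Lower fence = Q1 − 1.5·IQR = 23.20 − 17.70 = 5.50.
Upper fence = Q3 + 1.5·IQR = 35.00 + 17.70 = 52.70.
4.8 < 5.50 → outlier.
5.0 < 5.50 → outlier.
All remaining values lie within [5.50, 52.70].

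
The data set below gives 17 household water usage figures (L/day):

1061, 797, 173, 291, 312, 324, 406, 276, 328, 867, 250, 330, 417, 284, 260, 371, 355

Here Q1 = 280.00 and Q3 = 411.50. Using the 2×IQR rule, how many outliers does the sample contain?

IQR = 131.50; fences at 280.00 − 263.00 = 17.00 and 411.50 + 263.00 = 674.50.
Outside the cutoffs: 797, 867, 1061.

3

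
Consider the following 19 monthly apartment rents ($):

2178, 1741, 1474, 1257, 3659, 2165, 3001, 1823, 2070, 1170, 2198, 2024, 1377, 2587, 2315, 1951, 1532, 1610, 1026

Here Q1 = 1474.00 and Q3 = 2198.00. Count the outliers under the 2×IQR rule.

IQR = 724.00; fences at 1474.00 − 1448.00 = 26.00 and 2198.00 + 1448.00 = 3646.00.
Outside the cutoffs: 3659.

1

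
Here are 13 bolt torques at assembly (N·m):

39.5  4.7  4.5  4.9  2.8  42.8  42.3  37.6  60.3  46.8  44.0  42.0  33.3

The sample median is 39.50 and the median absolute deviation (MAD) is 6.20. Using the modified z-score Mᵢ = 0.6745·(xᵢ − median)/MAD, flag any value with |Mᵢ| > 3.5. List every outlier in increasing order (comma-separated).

2.8, 4.5, 4.7, 4.9

|Mᵢ| > 3.5 ⇔ |xᵢ − 39.50| > 3.5·6.20/0.6745 = 32.17.
So outliers lie outside [7.33, 71.67].
2.8: M = -3.99 → outlier.
4.5: M = -3.81 → outlier.
4.7: M = -3.79 → outlier.
4.9: M = -3.76 → outlier.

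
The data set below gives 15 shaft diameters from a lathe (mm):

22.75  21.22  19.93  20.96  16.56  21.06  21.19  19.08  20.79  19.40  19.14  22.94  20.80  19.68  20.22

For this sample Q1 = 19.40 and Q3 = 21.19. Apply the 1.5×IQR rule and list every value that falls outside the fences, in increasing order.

16.56

IQR = Q3 − Q1 = 21.19 − 19.40 = 1.79.
Lower fence = Q1 − 1.5·IQR = 19.40 − 2.685 = 16.715.
Upper fence = Q3 + 1.5·IQR = 21.19 + 2.685 = 23.875.
16.56 < 16.715 → outlier.
All remaining values lie within [16.715, 23.875].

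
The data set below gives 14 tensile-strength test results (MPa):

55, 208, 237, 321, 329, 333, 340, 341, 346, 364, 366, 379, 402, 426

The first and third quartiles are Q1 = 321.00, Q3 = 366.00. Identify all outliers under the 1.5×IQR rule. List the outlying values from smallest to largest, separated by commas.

55, 208, 237

IQR = Q3 − Q1 = 366.00 − 321.00 = 45.00.
Lower fence = Q1 − 1.5·IQR = 321.00 − 67.50 = 253.50.
Upper fence = Q3 + 1.5·IQR = 366.00 + 67.50 = 433.50.
55 < 253.50 → outlier.
208 < 253.50 → outlier.
237 < 253.50 → outlier.
All remaining values lie within [253.50, 433.50].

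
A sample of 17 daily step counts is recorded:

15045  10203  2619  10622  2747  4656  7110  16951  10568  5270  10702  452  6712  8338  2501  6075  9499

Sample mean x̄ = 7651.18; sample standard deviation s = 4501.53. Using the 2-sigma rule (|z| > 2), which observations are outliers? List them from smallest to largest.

Cutoffs at x̄ ± 2s: 7651.18 ± 2·4501.53 = [-1351.88, 16654.24].
16951: z = 2.07, |z| > 2 → outlier.
Every other value lies within [-1351.88, 16654.24].

16951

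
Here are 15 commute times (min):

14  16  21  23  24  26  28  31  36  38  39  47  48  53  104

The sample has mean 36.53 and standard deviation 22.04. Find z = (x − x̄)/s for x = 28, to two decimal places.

z = (28 − 36.53) / 22.04 = -0.39.

-0.39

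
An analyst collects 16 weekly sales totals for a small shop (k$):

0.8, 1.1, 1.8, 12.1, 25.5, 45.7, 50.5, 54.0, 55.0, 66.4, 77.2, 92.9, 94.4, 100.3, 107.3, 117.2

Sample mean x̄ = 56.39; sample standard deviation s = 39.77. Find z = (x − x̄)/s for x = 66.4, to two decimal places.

z = (66.4 − 56.39) / 39.77 = 0.25.

0.25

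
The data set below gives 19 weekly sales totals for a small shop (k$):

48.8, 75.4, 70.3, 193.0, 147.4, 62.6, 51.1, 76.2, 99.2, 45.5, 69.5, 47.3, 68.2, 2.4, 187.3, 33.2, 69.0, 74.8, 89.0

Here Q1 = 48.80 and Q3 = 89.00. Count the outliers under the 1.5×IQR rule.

IQR = 40.20; fences at 48.80 − 60.30 = -11.50 and 89.00 + 60.30 = 149.30.
Outside the cutoffs: 187.3, 193.0.

2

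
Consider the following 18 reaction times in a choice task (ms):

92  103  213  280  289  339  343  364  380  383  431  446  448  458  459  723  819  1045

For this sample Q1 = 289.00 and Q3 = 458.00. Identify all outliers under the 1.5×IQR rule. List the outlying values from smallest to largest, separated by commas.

723, 819, 1045

IQR = Q3 − Q1 = 458.00 − 289.00 = 169.00.
Lower fence = Q1 − 1.5·IQR = 289.00 − 253.50 = 35.50.
Upper fence = Q3 + 1.5·IQR = 458.00 + 253.50 = 711.50.
723 > 711.50 → outlier.
819 > 711.50 → outlier.
1045 > 711.50 → outlier.
All remaining values lie within [35.50, 711.50].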